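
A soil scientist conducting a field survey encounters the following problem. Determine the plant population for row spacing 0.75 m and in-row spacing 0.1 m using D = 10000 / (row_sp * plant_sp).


D = 10000 / (row_sp * plant_sp)
  = 10000 / (0.75 * 0.1)
  = 10000 / 0.0750
  = 133333.33 plants/ha


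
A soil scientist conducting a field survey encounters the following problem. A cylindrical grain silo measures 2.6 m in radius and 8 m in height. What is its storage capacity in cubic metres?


V = pi * r^2 * h
  = pi * 2.6^2 * 8
  = pi * 6.76 * 8
  = 169.90 m^3


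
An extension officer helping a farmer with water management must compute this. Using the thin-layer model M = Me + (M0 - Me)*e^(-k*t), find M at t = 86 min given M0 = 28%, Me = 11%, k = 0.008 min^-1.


M = Me + (M0 - Me) * e^(-k*t)
  = 11 + (28 - 11) * e^(-0.008*86)
  = 11 + 17 * e^(-0.688)
  = 11 + 17 * 0.50258
  = 11 + 8.5439
  = 19.54%


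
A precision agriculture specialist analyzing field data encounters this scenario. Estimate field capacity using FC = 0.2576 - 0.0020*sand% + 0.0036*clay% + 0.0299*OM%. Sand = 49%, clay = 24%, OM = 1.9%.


FC = 0.2576 - 0.0020*49 + 0.0036*24 + 0.0299*1.9
   = 0.2576 - 0.0980 + 0.0864 + 0.0568
   = 0.3028


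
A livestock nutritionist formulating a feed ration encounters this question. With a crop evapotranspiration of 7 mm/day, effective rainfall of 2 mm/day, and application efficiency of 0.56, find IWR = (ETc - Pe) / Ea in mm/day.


IWR = (ETc - Pe) / Ea
    = (7 - 2) / 0.56
    = 5 / 0.56
    = 8.93 mm/day


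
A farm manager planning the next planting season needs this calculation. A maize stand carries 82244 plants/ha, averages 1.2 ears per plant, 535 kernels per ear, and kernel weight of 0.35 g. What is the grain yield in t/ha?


Y = density * ears * kernels * kw
  = 82244 * 1.2 * 535 * 0.35 g/ha
  = 18480226.80 g/ha
  = 18480.23 kg/ha = 18.48 t/ha


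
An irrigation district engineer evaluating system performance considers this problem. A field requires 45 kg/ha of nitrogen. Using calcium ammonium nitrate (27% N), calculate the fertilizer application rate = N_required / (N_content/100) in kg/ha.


Rate = N_required / (N_content / 100)
     = 45 / (27 / 100)
     = 45 / 0.27
     = 166.67 kg/ha


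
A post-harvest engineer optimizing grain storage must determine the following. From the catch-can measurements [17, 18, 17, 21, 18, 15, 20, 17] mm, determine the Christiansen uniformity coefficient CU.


xbar = 143 / 8 = 17.875
sum|xi - xbar| = 11
CU = 100 * (1 - 11 / (8 * 17.875))
   = 100 * (1 - 0.0769)
   = 92.31%


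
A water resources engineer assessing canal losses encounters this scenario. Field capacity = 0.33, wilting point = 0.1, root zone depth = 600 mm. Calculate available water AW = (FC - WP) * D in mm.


AW = (FC - WP) * D
   = (0.33 - 0.1) * 600
   = 0.23 * 600
   = 138 mm


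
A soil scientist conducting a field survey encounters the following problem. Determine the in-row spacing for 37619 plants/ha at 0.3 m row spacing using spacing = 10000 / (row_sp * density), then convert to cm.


spacing = 10000 / (row_sp * density)
        = 10000 / (0.3 * 37619)
        = 10000 / 11285.70
        = 0.88608 m = 88.61 cm


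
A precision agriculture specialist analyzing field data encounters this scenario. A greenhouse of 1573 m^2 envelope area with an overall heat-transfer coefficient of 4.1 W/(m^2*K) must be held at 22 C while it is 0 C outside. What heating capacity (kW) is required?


dT = 22 - (0) = 22 K
Q = U * A * dT
  = 4.1 * 1573 * 22
  = 141884.60 W = 141.88 kW


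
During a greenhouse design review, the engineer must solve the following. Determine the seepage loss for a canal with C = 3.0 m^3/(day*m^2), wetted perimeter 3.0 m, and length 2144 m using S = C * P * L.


S = C * P * L
  = 3.0 * 3.0 * 2144
  = 19296 m^3/day


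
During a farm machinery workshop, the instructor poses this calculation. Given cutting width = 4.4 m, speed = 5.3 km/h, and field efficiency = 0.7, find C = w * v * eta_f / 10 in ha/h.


C = w * v * eta_f / 10
  = 4.4 * 5.3 * 0.7 / 10
  = 16.32 / 10
  = 1.63 ha/h


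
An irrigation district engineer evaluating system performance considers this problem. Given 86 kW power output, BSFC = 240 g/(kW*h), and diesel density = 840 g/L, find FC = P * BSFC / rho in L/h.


FC = P * BSFC / rho_fuel
   = 86 * 240 / 840
   = 20640 / 840
   = 24.57 L/h


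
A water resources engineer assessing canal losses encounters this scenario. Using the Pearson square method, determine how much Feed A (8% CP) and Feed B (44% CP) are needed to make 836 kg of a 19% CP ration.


parts_A = CP_b - target = 44 - 19 = 25
parts_B = target - CP_a = 19 - 8 = 11
total_parts = 25 + 11 = 36
Feed A = 836 * 25 / 36 = 580.56 kg
Feed B = 836 * 11 / 36 = 255.44 kg

580.56 kg


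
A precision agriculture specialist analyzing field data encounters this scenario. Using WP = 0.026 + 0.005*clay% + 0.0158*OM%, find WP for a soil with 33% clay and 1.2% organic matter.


WP = 0.026 + 0.005*33 + 0.0158*1.2
   = 0.026 + 0.1650 + 0.0190
   = 0.2100


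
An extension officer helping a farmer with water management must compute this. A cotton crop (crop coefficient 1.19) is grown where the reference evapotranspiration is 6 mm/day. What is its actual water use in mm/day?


ETc = Kc * ET0
    = 1.19 * 6
    = 7.14 mm/day


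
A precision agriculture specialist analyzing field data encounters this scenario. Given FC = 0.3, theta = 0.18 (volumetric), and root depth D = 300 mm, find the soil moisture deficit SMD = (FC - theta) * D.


SMD = (FC - theta) * D
    = (0.3 - 0.18) * 300
    = 0.120 * 300
    = 36 mm


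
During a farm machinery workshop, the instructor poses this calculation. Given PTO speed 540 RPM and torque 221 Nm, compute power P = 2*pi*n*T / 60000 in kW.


P = 2*pi*n*T / 60000
  = 2*pi * 540 * 221 / 60000
  = 749835.33 / 60000
  = 12.50 kW


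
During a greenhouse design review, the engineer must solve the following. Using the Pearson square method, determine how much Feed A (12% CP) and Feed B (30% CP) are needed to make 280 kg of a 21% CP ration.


parts_A = CP_b - target = 30 - 21 = 9
parts_B = target - CP_a = 21 - 12 = 9
total_parts = 9 + 9 = 18
Feed A = 280 * 9 / 18 = 140 kg
Feed B = 280 * 9 / 18 = 140 kg


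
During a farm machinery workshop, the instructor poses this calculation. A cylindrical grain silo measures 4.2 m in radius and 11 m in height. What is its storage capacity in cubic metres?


V = pi * r^2 * h
  = pi * 4.2^2 * 11
  = pi * 17.64 * 11
  = 609.59 m^3


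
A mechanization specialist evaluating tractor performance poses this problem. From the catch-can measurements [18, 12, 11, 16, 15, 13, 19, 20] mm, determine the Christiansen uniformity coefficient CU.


xbar = 124 / 8 = 15.500
sum|xi - xbar| = 22
CU = 100 * (1 - 22 / (8 * 15.500))
   = 100 * (1 - 0.1774)
   = 82.26%


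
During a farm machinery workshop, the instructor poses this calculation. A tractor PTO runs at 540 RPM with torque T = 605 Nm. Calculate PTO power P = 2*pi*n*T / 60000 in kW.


P = 2*pi*n*T / 60000
  = 2*pi * 540 * 605 / 60000
  = 2052716.64 / 60000
  = 34.21 kW


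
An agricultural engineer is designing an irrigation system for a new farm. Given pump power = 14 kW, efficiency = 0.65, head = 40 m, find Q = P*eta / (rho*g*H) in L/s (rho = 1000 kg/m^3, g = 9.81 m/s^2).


Q = (P * 1000 * eta) / (rho * g * H)
  = (14 * 1000 * 0.65) / (1000 * 9.81 * 40)
  = 9100 / 392400
  = 0.02319 m^3/s = 23.19 L/s


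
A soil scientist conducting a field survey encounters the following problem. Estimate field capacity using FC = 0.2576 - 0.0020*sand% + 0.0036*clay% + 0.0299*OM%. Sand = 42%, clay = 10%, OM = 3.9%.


FC = 0.2576 - 0.0020*42 + 0.0036*10 + 0.0299*3.9
   = 0.2576 - 0.0840 + 0.0360 + 0.1166
   = 0.3262


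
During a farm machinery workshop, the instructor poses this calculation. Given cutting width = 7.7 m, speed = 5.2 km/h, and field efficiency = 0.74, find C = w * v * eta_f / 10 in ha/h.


C = w * v * eta_f / 10
  = 7.7 * 5.2 * 0.74 / 10
  = 29.63 / 10
  = 2.96 ha/h


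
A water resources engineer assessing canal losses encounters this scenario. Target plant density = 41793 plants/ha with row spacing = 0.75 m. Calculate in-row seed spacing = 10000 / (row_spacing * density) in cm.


spacing = 10000 / (row_sp * density)
        = 10000 / (0.75 * 41793)
        = 10000 / 31344.75
        = 0.31903 m = 31.90 cm


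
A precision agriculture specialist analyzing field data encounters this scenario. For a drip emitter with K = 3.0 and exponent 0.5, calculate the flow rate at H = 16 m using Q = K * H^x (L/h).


Q = K * H^x
  = 3.0 * 16^0.5
  = 3.0 * 4
  = 12 L/h


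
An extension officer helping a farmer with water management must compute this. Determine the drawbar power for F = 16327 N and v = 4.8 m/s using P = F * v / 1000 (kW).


P = F * v / 1000
  = 16327 * 4.8 / 1000
  = 78369.60 / 1000
  = 78.37 kW


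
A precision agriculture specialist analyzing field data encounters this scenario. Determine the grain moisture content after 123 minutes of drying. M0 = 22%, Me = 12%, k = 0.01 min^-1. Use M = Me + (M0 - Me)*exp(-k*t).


M = Me + (M0 - Me) * e^(-k*t)
  = 12 + (22 - 12) * e^(-0.01*123)
  = 12 + 10 * e^(-1.230)
  = 12 + 10 * 0.29229
  = 12 + 2.9229
  = 14.92%


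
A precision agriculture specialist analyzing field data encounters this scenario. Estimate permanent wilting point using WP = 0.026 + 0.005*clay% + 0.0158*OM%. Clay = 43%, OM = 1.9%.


WP = 0.026 + 0.005*43 + 0.0158*1.9
   = 0.026 + 0.2150 + 0.0300
   = 0.2710


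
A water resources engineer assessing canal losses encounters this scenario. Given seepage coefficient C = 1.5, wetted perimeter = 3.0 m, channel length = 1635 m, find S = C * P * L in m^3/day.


S = C * P * L
  = 1.5 * 3.0 * 1635
  = 7357.50 m^3/day


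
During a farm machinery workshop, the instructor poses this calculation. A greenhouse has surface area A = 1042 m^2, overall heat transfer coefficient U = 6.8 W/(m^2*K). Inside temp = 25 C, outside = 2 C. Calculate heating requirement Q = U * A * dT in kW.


dT = 25 - (2) = 23 K
Q = U * A * dT
  = 6.8 * 1042 * 23
  = 162968.80 W = 162.97 kW


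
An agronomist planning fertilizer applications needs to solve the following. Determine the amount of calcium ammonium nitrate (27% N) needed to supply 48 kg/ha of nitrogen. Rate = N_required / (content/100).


Rate = N_required / (N_content / 100)
     = 48 / (27 / 100)
     = 48 / 0.27
     = 177.78 kg/ha


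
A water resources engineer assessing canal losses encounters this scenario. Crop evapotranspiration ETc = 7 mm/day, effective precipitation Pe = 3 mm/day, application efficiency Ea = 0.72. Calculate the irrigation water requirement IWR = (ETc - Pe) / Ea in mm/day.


IWR = (ETc - Pe) / Ea
    = (7 - 3) / 0.72
    = 4 / 0.72
    = 5.56 mm/day


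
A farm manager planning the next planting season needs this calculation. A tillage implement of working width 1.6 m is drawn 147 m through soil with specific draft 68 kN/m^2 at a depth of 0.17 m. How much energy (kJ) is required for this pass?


E = k * d * w * L
  = 68 * 0.17 * 1.6 * 147
  = 2718.91 kJ


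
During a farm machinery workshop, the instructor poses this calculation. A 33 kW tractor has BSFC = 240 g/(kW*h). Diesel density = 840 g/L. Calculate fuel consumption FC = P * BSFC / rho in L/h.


FC = P * BSFC / rho_fuel
   = 33 * 240 / 840
   = 7920 / 840
   = 9.43 L/h


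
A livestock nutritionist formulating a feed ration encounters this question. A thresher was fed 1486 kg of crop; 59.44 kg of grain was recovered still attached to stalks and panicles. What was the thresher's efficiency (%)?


eta = (total - unthreshed) / total * 100
    = (1486 - 59.44) / 1486 * 100
    = 1426.56 / 1486 * 100
    = 96%


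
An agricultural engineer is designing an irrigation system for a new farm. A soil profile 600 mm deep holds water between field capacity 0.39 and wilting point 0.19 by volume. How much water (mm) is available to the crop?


AW = (FC - WP) * D
   = (0.39 - 0.19) * 600
   = 0.20 * 600
   = 120 mm


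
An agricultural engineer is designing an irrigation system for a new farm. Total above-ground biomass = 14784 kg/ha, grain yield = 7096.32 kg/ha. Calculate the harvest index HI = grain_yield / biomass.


HI = grain_yield / biomass
   = 7096.32 / 14784
   = 0.48


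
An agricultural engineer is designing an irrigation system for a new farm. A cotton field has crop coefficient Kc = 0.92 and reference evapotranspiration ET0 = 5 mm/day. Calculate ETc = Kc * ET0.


ETc = Kc * ET0
    = 0.92 * 5
    = 4.60 mm/day


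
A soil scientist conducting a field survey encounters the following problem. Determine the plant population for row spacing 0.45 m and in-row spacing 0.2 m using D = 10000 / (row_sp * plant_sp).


D = 10000 / (row_sp * plant_sp)
  = 10000 / (0.45 * 0.2)
  = 10000 / 0.0900
  = 111111.11 plants/ha


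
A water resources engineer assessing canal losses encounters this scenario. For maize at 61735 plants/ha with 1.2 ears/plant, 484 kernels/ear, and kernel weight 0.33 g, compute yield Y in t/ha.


Y = density * ears * kernels * kw
  = 61735 * 1.2 * 484 * 0.33 g/ha
  = 11832377.04 g/ha
  = 11832.38 kg/ha = 11.83 t/ha


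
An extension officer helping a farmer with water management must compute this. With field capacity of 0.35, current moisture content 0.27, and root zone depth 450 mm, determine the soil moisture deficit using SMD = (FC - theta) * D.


SMD = (FC - theta) * D
    = (0.35 - 0.27) * 450
    = 0.080 * 450
    = 36 mm


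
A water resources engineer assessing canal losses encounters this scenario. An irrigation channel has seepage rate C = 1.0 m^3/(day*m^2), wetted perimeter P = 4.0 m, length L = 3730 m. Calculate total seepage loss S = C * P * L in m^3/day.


S = C * P * L
  = 1.0 * 4.0 * 3730
  = 14920 m^3/day


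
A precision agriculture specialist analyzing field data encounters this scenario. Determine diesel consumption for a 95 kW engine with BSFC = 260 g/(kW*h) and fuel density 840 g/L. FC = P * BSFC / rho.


FC = P * BSFC / rho_fuel
   = 95 * 260 / 840
   = 24700 / 840
   = 29.40 L/h


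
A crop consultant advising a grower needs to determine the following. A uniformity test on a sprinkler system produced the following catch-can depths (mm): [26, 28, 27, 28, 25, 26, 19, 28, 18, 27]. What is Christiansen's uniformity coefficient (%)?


xbar = 252 / 10 = 25.200
sum|xi - xbar| = 27.200
CU = 100 * (1 - 27.200 / (10 * 25.200))
   = 100 * (1 - 0.1079)
   = 89.21%


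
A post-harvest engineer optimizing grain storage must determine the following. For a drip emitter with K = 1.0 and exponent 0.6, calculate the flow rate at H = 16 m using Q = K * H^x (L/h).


Q = K * H^x
  = 1.0 * 16^0.6
  = 1.0 * 5.2780
  = 5.28 L/h


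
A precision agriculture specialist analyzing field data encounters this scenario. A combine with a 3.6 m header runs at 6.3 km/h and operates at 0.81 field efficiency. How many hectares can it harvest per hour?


C = w * v * eta_f / 10
  = 3.6 * 6.3 * 0.81 / 10
  = 18.37 / 10
  = 1.84 ha/h


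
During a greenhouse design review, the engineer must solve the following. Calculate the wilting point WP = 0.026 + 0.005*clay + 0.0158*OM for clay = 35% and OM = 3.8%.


WP = 0.026 + 0.005*35 + 0.0158*3.8
   = 0.026 + 0.1750 + 0.0600
   = 0.2610


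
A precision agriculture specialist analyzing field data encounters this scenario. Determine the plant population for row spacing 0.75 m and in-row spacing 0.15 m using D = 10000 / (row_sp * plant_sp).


D = 10000 / (row_sp * plant_sp)
  = 10000 / (0.75 * 0.15)
  = 10000 / 0.1125
  = 88888.89 plants/ha


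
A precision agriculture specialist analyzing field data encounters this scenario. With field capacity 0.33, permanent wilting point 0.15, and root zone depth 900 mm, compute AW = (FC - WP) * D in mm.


AW = (FC - WP) * D
   = (0.33 - 0.15) * 900
   = 0.18 * 900
   = 162 mm


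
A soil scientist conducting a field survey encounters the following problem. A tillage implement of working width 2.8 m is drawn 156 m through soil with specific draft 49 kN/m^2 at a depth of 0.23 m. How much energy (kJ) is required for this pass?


E = k * d * w * L
  = 49 * 0.23 * 2.8 * 156
  = 4922.74 kJ


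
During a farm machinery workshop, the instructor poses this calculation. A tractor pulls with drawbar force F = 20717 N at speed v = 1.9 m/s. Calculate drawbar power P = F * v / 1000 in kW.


P = F * v / 1000
  = 20717 * 1.9 / 1000
  = 39362.30 / 1000
  = 39.36 kW


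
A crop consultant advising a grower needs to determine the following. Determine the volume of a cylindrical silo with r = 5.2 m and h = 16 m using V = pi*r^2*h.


V = pi * r^2 * h
  = pi * 5.2^2 * 16
  = pi * 27.04 * 16
  = 1359.18 m^3


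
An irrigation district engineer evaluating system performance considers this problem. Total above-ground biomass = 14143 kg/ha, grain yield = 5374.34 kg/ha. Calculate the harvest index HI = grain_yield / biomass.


HI = grain_yield / biomass
   = 5374.34 / 14143
   = 0.38


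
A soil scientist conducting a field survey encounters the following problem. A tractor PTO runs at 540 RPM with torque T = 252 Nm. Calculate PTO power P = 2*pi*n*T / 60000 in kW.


P = 2*pi*n*T / 60000
  = 2*pi * 540 * 252 / 60000
  = 855015.86 / 60000
  = 14.25 kW


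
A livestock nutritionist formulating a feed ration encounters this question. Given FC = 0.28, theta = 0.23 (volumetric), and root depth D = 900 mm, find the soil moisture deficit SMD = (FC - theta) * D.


SMD = (FC - theta) * D
    = (0.28 - 0.23) * 900
    = 0.050 * 900
    = 45 mm


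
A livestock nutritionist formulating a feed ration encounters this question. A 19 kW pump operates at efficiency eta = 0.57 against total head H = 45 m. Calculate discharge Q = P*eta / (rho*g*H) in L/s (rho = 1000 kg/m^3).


Q = (P * 1000 * eta) / (rho * g * H)
  = (19 * 1000 * 0.57) / (1000 * 9.81 * 45)
  = 10830 / 441450
  = 0.02453 m^3/s = 24.53 L/s


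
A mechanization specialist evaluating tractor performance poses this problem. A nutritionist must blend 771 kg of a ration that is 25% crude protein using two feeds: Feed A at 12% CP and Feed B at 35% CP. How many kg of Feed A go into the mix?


parts_A = CP_b - target = 35 - 25 = 10
parts_B = target - CP_a = 25 - 12 = 13
total_parts = 10 + 13 = 23
Feed A = 771 * 10 / 23 = 335.22 kg
Feed B = 771 * 13 / 23 = 435.78 kg

335.22 kg


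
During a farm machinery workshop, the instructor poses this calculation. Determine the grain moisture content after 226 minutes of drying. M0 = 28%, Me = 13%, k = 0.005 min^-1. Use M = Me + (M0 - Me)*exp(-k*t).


M = Me + (M0 - Me) * e^(-k*t)
  = 13 + (28 - 13) * e^(-0.005*226)
  = 13 + 15 * e^(-1.130)
  = 13 + 15 * 0.32303
  = 13 + 4.8455
  = 17.85%


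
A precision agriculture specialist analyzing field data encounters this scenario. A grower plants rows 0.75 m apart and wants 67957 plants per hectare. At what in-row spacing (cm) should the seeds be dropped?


spacing = 10000 / (row_sp * density)
        = 10000 / (0.75 * 67957)
        = 10000 / 50967.75
        = 0.19620 m = 19.62 cm


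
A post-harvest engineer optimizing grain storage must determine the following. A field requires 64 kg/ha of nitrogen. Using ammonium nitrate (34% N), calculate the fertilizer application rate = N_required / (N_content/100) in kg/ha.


Rate = N_required / (N_content / 100)
     = 64 / (34 / 100)
     = 64 / 0.34
     = 188.24 kg/ha


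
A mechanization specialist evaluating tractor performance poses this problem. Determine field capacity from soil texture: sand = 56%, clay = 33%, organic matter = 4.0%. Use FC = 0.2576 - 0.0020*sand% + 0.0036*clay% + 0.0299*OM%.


FC = 0.2576 - 0.0020*56 + 0.0036*33 + 0.0299*4.0
   = 0.2576 - 0.1120 + 0.1188 + 0.1196
   = 0.3840


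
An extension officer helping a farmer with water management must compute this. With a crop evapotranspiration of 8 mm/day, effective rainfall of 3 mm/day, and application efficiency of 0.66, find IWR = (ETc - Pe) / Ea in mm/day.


IWR = (ETc - Pe) / Ea
    = (8 - 3) / 0.66
    = 5 / 0.66
    = 7.58 mm/day


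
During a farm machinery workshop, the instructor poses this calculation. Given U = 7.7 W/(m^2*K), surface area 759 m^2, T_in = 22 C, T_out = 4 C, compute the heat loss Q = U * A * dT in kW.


dT = 22 - (4) = 18 K
Q = U * A * dT
  = 7.7 * 759 * 18
  = 105197.40 W = 105.20 kW


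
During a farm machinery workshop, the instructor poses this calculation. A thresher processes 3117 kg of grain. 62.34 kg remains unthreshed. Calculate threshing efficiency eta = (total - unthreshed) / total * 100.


eta = (total - unthreshed) / total * 100
    = (3117 - 62.34) / 3117 * 100
    = 3054.66 / 3117 * 100
    = 98%


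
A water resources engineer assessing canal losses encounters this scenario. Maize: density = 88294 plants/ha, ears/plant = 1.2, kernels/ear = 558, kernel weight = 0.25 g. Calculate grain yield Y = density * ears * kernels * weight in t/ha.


Y = density * ears * kernels * kw
  = 88294 * 1.2 * 558 * 0.25 g/ha
  = 14780415.60 g/ha
  = 14780.42 kg/ha = 14.78 t/ha


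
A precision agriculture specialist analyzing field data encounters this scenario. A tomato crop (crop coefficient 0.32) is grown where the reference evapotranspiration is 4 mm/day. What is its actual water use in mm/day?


ETc = Kc * ET0
    = 0.32 * 4
    = 1.28 mm/day


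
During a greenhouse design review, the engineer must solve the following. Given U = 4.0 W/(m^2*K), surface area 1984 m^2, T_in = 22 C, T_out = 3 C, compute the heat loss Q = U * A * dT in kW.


dT = 22 - (3) = 19 K
Q = U * A * dT
  = 4.0 * 1984 * 19
  = 150784 W = 150.78 kW


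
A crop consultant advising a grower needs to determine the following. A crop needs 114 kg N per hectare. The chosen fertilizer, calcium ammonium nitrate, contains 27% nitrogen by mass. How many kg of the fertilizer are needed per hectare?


Rate = N_required / (N_content / 100)
     = 114 / (27 / 100)
     = 114 / 0.27
     = 422.22 kg/ha


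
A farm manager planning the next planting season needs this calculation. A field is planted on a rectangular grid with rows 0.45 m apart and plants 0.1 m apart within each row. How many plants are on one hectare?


D = 10000 / (row_sp * plant_sp)
  = 10000 / (0.45 * 0.1)
  = 10000 / 0.0450
  = 222222.22 plants/ha


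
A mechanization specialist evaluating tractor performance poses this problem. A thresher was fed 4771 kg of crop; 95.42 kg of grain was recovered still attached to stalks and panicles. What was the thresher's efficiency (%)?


eta = (total - unthreshed) / total * 100
    = (4771 - 95.42) / 4771 * 100
    = 4675.58 / 4771 * 100
    = 98%


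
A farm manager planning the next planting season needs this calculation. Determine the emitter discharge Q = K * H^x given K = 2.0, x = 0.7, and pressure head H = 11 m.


Q = K * H^x
  = 2.0 * 11^0.7
  = 2.0 * 5.3577
  = 10.72 L/h


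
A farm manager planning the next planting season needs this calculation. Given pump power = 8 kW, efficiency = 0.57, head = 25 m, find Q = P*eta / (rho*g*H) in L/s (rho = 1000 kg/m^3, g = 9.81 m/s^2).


Q = (P * 1000 * eta) / (rho * g * H)
  = (8 * 1000 * 0.57) / (1000 * 9.81 * 25)
  = 4560 / 245250
  = 0.01859 m^3/s = 18.59 L/s


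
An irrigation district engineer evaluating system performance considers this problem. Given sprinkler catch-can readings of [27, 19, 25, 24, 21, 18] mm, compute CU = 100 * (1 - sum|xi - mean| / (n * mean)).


xbar = 134 / 6 = 22.333
sum|xi - xbar| = 18
CU = 100 * (1 - 18 / (6 * 22.333))
   = 100 * (1 - 0.1343)
   = 86.57%


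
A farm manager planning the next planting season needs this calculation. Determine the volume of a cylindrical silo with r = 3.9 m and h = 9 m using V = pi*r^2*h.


V = pi * r^2 * h
  = pi * 3.9^2 * 9
  = pi * 15.21 * 9
  = 430.05 m^3


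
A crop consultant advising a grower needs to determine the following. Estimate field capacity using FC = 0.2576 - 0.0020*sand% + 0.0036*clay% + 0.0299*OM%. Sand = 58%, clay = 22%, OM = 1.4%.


FC = 0.2576 - 0.0020*58 + 0.0036*22 + 0.0299*1.4
   = 0.2576 - 0.1160 + 0.0792 + 0.0419
   = 0.2627


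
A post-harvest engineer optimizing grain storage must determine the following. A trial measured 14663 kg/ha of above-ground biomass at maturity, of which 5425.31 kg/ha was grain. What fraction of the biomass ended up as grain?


HI = grain_yield / biomass
   = 5425.31 / 14663
   = 0.37


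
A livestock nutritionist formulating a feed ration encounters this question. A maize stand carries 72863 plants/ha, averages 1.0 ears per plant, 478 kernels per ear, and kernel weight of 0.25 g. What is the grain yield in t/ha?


Y = density * ears * kernels * kw
  = 72863 * 1.0 * 478 * 0.25 g/ha
  = 8707128.50 g/ha
  = 8707.13 kg/ha = 8.71 t/ha


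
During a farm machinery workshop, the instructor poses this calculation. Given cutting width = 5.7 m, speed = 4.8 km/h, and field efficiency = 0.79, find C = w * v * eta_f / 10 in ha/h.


C = w * v * eta_f / 10
  = 5.7 * 4.8 * 0.79 / 10
  = 21.61 / 10
  = 2.16 ha/h


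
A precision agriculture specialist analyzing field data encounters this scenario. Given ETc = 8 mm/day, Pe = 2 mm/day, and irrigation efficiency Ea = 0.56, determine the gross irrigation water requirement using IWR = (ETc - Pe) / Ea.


IWR = (ETc - Pe) / Ea
    = (8 - 2) / 0.56
    = 6 / 0.56
    = 10.71 mm/day


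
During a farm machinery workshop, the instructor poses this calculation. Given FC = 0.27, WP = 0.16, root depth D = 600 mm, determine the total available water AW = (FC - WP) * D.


AW = (FC - WP) * D
   = (0.27 - 0.16) * 600
   = 0.11 * 600
   = 66 mm


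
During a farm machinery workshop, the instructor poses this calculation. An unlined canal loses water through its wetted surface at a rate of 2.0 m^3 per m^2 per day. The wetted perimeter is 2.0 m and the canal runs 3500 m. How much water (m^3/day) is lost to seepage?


S = C * P * L
  = 2.0 * 2.0 * 3500
  = 14000 m^3/day


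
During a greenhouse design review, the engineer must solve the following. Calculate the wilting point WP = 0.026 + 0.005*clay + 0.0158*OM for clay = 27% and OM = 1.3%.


WP = 0.026 + 0.005*27 + 0.0158*1.3
   = 0.026 + 0.1350 + 0.0205
   = 0.1815


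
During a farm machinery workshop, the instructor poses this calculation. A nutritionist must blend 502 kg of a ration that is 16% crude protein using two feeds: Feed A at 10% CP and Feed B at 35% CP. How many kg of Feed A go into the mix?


parts_A = CP_b - target = 35 - 16 = 19
parts_B = target - CP_a = 16 - 10 = 6
total_parts = 19 + 6 = 25
Feed A = 502 * 19 / 25 = 381.52 kg
Feed B = 502 * 6 / 25 = 120.48 kg

381.52 kg


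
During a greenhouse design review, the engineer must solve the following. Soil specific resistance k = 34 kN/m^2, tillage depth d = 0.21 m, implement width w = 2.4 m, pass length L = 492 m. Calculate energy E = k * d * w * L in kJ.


E = k * d * w * L
  = 34 * 0.21 * 2.4 * 492
  = 8430.91 kJ


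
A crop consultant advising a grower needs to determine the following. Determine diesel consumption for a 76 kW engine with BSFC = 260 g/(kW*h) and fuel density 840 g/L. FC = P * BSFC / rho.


FC = P * BSFC / rho_fuel
   = 76 * 260 / 840
   = 19760 / 840
   = 23.52 L/h


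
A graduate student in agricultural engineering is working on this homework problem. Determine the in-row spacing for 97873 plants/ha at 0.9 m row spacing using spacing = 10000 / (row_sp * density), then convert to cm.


spacing = 10000 / (row_sp * density)
        = 10000 / (0.9 * 97873)
        = 10000 / 88085.70
        = 0.11353 m = 11.35 cm


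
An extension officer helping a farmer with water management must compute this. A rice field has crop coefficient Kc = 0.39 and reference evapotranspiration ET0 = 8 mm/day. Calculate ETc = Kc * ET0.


ETc = Kc * ET0
    = 0.39 * 8
    = 3.12 mm/day


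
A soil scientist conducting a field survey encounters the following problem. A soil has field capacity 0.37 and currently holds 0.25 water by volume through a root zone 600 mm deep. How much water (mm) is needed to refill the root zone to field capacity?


SMD = (FC - theta) * D
    = (0.37 - 0.25) * 600
    = 0.120 * 600
    = 72 mm


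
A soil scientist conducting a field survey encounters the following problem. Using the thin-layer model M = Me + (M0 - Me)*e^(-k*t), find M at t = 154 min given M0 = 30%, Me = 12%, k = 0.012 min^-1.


M = Me + (M0 - Me) * e^(-k*t)
  = 12 + (30 - 12) * e^(-0.012*154)
  = 12 + 18 * e^(-1.848)
  = 12 + 18 * 0.15755
  = 12 + 2.8359
  = 14.84%


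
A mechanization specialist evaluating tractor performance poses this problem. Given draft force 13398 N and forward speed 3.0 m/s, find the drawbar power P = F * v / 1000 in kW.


P = F * v / 1000
  = 13398 * 3.0 / 1000
  = 40194 / 1000
  = 40.19 kW


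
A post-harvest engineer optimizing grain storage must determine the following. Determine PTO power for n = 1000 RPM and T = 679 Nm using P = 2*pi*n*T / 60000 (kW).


P = 2*pi*n*T / 60000
  = 2*pi * 1000 * 679 / 60000
  = 4266282.82 / 60000
  = 71.10 kW


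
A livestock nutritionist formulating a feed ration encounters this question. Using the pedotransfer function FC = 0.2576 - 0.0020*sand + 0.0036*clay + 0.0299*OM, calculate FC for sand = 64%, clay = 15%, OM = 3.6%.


FC = 0.2576 - 0.0020*64 + 0.0036*15 + 0.0299*3.6
   = 0.2576 - 0.1280 + 0.0540 + 0.1076
   = 0.2912


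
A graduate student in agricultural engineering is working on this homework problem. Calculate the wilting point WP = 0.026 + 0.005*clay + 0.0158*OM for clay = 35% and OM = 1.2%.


WP = 0.026 + 0.005*35 + 0.0158*1.2
   = 0.026 + 0.1750 + 0.0190
   = 0.2200


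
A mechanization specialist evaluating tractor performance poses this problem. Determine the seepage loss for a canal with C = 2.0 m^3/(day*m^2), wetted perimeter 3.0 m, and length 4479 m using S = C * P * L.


S = C * P * L
  = 2.0 * 3.0 * 4479
  = 26874 m^3/day


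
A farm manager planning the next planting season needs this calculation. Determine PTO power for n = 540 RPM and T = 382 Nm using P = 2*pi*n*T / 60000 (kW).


P = 2*pi*n*T / 60000
  = 2*pi * 540 * 382 / 60000
  = 1296095.47 / 60000
  = 21.60 kW


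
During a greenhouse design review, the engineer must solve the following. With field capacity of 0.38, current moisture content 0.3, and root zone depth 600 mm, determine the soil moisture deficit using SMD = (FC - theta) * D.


SMD = (FC - theta) * D
    = (0.38 - 0.3) * 600
    = 0.080 * 600
    = 48 mm


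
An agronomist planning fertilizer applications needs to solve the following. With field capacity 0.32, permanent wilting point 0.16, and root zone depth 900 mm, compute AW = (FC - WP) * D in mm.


AW = (FC - WP) * D
   = (0.32 - 0.16) * 900
   = 0.16 * 900
   = 144 mm


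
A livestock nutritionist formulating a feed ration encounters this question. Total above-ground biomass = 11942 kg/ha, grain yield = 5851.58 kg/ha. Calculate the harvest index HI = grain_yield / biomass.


HI = grain_yield / biomass
   = 5851.58 / 11942
   = 0.49


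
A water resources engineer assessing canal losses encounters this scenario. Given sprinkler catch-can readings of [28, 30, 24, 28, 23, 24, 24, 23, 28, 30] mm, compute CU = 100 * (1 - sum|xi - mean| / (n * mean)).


xbar = 262 / 10 = 26.200
sum|xi - xbar| = 26
CU = 100 * (1 - 26 / (10 * 26.200))
   = 100 * (1 - 0.0992)
   = 90.08%


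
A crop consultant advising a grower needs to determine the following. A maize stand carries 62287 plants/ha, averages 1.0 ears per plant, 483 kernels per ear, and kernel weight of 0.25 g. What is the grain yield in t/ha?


Y = density * ears * kernels * kw
  = 62287 * 1.0 * 483 * 0.25 g/ha
  = 7521155.25 g/ha
  = 7521.16 kg/ha = 7.52 t/ha


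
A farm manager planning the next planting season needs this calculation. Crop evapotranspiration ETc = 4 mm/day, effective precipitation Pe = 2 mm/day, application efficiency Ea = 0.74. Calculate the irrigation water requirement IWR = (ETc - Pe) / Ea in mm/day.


IWR = (ETc - Pe) / Ea
    = (4 - 2) / 0.74
    = 2 / 0.74
    = 2.70 mm/day


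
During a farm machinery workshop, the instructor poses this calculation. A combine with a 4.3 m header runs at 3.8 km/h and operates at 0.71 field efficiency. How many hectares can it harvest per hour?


C = w * v * eta_f / 10
  = 4.3 * 3.8 * 0.71 / 10
  = 11.60 / 10
  = 1.16 ha/h


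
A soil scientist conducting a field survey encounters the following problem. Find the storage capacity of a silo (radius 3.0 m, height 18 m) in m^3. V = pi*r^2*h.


V = pi * r^2 * h
  = pi * 3.0^2 * 18
  = pi * 9 * 18
  = 508.94 m^3


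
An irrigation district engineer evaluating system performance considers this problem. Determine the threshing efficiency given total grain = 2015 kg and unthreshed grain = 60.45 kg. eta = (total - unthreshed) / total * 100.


eta = (total - unthreshed) / total * 100
    = (2015 - 60.45) / 2015 * 100
    = 1954.55 / 2015 * 100
    = 97%


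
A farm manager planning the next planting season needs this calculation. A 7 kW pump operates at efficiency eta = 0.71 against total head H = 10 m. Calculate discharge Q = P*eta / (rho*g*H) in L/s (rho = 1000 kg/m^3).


Q = (P * 1000 * eta) / (rho * g * H)
  = (7 * 1000 * 0.71) / (1000 * 9.81 * 10)
  = 4970 / 98100
  = 0.05066 m^3/s = 50.66 L/s


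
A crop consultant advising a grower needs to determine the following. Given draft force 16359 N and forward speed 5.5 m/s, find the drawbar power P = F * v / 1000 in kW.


P = F * v / 1000
  = 16359 * 5.5 / 1000
  = 89974.50 / 1000
  = 89.97 kW


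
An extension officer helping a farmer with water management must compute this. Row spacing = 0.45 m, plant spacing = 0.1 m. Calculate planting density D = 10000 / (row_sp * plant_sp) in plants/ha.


D = 10000 / (row_sp * plant_sp)
  = 10000 / (0.45 * 0.1)
  = 10000 / 0.0450
  = 222222.22 plants/ha


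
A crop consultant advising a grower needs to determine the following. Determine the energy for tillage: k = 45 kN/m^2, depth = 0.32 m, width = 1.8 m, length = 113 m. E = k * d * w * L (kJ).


E = k * d * w * L
  = 45 * 0.32 * 1.8 * 113
  = 2928.96 kJ


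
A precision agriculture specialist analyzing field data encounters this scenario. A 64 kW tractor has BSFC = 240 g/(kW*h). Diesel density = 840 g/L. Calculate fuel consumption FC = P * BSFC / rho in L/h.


FC = P * BSFC / rho_fuel
   = 64 * 240 / 840
   = 15360 / 840
   = 18.29 L/h


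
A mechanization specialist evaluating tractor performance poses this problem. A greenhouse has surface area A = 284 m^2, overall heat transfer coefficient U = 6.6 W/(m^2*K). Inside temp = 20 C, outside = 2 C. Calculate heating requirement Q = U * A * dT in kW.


dT = 20 - (2) = 18 K
Q = U * A * dT
  = 6.6 * 284 * 18
  = 33739.20 W = 33.74 kW


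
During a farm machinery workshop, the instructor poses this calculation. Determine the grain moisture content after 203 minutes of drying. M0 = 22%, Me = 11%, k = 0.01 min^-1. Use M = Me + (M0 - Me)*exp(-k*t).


M = Me + (M0 - Me) * e^(-k*t)
  = 11 + (22 - 11) * e^(-0.01*203)
  = 11 + 11 * e^(-2.030)
  = 11 + 11 * 0.13134
  = 11 + 1.4447
  = 12.44%


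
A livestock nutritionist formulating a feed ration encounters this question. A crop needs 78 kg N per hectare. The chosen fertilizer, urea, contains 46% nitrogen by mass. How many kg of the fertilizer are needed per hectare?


Rate = N_required / (N_content / 100)
     = 78 / (46 / 100)
     = 78 / 0.46
     = 169.57 kg/ha


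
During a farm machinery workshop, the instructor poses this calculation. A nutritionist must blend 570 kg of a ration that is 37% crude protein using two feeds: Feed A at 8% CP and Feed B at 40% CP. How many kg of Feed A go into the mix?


parts_A = CP_b - target = 40 - 37 = 3
parts_B = target - CP_a = 37 - 8 = 29
total_parts = 3 + 29 = 32
Feed A = 570 * 3 / 32 = 53.44 kg
Feed B = 570 * 29 / 32 = 516.56 kg

53.44 kg


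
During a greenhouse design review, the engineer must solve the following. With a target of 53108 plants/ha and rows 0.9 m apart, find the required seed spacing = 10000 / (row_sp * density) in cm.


spacing = 10000 / (row_sp * density)
        = 10000 / (0.9 * 53108)
        = 10000 / 47797.20
        = 0.20922 m = 20.92 cm


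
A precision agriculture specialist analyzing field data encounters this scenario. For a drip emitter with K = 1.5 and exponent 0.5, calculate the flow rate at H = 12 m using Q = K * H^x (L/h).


Q = K * H^x
  = 1.5 * 12^0.5
  = 1.5 * 3.4641
  = 5.20 L/h


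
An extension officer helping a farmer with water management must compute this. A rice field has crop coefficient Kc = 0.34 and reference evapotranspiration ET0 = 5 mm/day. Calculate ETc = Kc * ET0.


ETc = Kc * ET0
    = 0.34 * 5
    = 1.70 mm/day


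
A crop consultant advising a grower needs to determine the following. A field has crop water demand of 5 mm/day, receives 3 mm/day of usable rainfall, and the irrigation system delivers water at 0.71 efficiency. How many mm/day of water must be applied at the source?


IWR = (ETc - Pe) / Ea
    = (5 - 3) / 0.71
    = 2 / 0.71
    = 2.82 mm/day


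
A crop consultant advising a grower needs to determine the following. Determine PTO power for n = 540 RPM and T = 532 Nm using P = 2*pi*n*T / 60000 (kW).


P = 2*pi*n*T / 60000
  = 2*pi * 540 * 532 / 60000
  = 1805033.48 / 60000
  = 30.08 kW


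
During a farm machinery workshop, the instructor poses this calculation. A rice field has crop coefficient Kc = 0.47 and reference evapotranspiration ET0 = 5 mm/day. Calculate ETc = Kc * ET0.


ETc = Kc * ET0
    = 0.47 * 5
    = 2.35 mm/day


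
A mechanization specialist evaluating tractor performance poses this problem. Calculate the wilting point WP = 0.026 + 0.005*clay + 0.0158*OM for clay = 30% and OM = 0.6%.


WP = 0.026 + 0.005*30 + 0.0158*0.6
   = 0.026 + 0.1500 + 0.0095
   = 0.1855


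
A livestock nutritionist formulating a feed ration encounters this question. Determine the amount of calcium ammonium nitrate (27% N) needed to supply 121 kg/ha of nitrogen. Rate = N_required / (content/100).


Rate = N_required / (N_content / 100)
     = 121 / (27 / 100)
     = 121 / 0.27
     = 448.15 kg/ha


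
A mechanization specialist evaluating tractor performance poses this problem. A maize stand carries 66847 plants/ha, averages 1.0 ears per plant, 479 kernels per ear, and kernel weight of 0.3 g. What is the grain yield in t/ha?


Y = density * ears * kernels * kw
  = 66847 * 1.0 * 479 * 0.3 g/ha
  = 9605913.90 g/ha
  = 9605.91 kg/ha = 9.61 t/ha


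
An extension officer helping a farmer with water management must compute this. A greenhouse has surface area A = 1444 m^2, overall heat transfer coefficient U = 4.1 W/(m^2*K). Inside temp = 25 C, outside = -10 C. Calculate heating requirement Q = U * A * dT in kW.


dT = 25 - (-10) = 35 K
Q = U * A * dT
  = 4.1 * 1444 * 35
  = 207214 W = 207.21 kW


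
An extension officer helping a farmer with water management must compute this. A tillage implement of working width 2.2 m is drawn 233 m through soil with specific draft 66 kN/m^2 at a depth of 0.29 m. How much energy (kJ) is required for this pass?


E = k * d * w * L
  = 66 * 0.29 * 2.2 * 233
  = 9811.16 kJ


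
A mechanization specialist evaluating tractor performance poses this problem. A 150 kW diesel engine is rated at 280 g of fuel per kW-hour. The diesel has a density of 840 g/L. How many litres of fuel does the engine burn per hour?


FC = P * BSFC / rho_fuel
   = 150 * 280 / 840
   = 42000 / 840
   = 50 L/h


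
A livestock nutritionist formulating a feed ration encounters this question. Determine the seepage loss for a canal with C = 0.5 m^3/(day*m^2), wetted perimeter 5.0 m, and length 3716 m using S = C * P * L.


S = C * P * L
  = 0.5 * 5.0 * 3716
  = 9290 m^3/day
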